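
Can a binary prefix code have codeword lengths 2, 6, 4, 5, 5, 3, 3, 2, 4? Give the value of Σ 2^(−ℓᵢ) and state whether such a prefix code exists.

0.953125; yes

With common denominator 2^6 = 64: Σ 2^(−ℓᵢ) = 16/64 + 1/64 + 4/64 + 2/64 + 2/64 + 8/64 + 8/64 + 16/64 + 4/64 = 61/64 = 0.953125.
Kraft's inequality requires Σ ≤ 1; here Σ = 0.953125 ≤ 1, so such a prefix code exists.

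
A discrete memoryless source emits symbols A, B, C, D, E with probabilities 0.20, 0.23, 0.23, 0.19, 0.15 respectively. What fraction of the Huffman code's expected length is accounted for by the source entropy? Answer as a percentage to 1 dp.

98.5%

Entropy H = −Σ p log₂ p ≈ 2.3055 bits.
Huffman merges: 3/20+19/100→17/50; 1/5+23/100→43/100; 23/100+17/50→57/100; 43/100+57/100→1. L = 117/50 ≈ 2.3400.
Efficiency = H/L = 2.3055/2.3400 = 98.5%.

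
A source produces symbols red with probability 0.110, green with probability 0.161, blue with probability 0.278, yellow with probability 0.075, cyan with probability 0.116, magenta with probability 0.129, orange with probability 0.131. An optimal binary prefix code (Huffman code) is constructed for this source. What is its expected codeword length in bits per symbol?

Repeatedly combine the two least-probable nodes; the expected code length is the sum of the merged weights.
merge 3/40 + 11/100 → 37/200
merge 29/250 + 129/1000 → 49/200
merge 131/1000 + 161/1000 → 73/250
merge 37/200 + 49/200 → 43/100
merge 139/500 + 73/250 → 57/100
merge 43/100 + 57/100 → 1
L = 37/200 + 49/200 + 73/250 + 43/100 + 57/100 + 1 = 1361/500 = 2.722 bits/symbol.

2.722 bits/symbol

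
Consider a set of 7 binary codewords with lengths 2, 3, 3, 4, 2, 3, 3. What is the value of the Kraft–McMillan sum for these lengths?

With common denominator 2^4 = 16: Σ 2^(−ℓᵢ) = 4/16 + 2/16 + 2/16 + 1/16 + 4/16 + 2/16 + 2/16 = 17/16 = 1.0625.

1.0625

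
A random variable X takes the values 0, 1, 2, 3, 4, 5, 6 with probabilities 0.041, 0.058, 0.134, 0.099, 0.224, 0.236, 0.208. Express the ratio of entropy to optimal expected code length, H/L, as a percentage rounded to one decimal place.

Entropy H = −Σ p log₂ p ≈ 2.5924 bits.
Huffman merges: 41/1000+29/500→99/1000; 99/1000+99/1000→99/500; 67/500+99/500→83/250; 26/125+28/125→54/125; 59/250+83/250→71/125; 54/125+71/125→1. L = 2629/1000 ≈ 2.6290.
Efficiency = H/L = 2.5924/2.6290 = 98.6%.

98.6%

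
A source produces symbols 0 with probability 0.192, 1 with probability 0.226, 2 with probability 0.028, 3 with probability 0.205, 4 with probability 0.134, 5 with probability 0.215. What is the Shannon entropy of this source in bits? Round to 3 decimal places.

2.420 bits

H = −Σ pᵢ log₂ pᵢ.
−0.192·log₂(0.192) = 0.4571
−0.226·log₂(0.226) = 0.4849
−0.028·log₂(0.028) = 0.1444
−0.205·log₂(0.205) = 0.4687
−0.134·log₂(0.134) = 0.3886
−0.215·log₂(0.215) = 0.4768
Sum ≈ 2.4205 → 2.420 bits.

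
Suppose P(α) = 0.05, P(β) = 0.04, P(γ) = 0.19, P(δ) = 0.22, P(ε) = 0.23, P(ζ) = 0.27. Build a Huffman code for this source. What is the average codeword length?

Repeatedly combine the two least-probable nodes; the expected code length is the sum of the merged weights.
merge 1/25 + 1/20 → 9/100
merge 9/100 + 19/100 → 7/25
merge 11/50 + 23/100 → 9/20
merge 27/100 + 7/25 → 11/20
merge 9/20 + 11/20 → 1
L = 9/100 + 7/25 + 9/20 + 11/20 + 1 = 237/100 = 2.37 bits/symbol.

2.37 bits/symbol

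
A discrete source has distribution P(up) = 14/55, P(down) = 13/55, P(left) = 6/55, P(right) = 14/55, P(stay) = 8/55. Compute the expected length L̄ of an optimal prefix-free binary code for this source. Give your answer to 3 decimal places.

2.255 bits/symbol

Repeatedly combine the two least-probable nodes; the expected code length is the sum of the merged weights.
merge 6/55 + 8/55 → 14/55
merge 13/55 + 14/55 → 27/55
merge 14/55 + 14/55 → 28/55
merge 27/55 + 28/55 → 1
L = 14/55 + 27/55 + 28/55 + 1 = 124/55 ≈ 2.255 bits/symbol.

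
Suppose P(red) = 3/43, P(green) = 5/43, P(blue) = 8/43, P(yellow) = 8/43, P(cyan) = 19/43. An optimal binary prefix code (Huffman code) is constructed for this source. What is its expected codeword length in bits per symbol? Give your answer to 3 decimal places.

2.116 bits/symbol

Repeatedly combine the two least-probable nodes; the expected code length is the sum of the merged weights.
merge 3/43 + 5/43 → 8/43
merge 8/43 + 8/43 → 16/43
merge 8/43 + 16/43 → 24/43
merge 19/43 + 24/43 → 1
L = 8/43 + 16/43 + 24/43 + 1 = 91/43 ≈ 2.116 bits/symbol.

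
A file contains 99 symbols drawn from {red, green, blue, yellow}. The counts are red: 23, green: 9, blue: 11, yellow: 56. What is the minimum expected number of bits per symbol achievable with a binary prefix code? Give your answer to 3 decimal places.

1.636 bits/symbol

Probabilities are the counts divided by 99.
Repeatedly combine the two least-probable nodes; the expected code length is the sum of the merged weights.
merge 1/11 + 1/9 → 20/99
merge 20/99 + 23/99 → 43/99
merge 43/99 + 56/99 → 1
L = 20/99 + 43/99 + 1 = 18/11 ≈ 1.636 bits/symbol.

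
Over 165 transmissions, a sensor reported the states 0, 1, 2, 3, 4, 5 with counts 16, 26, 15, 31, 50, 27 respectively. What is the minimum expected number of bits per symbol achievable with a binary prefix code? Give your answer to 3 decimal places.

2.509 bits/symbol

Probabilities are the counts divided by 165.
Repeatedly combine the two least-probable nodes; the expected code length is the sum of the merged weights.
merge 1/11 + 16/165 → 31/165
merge 26/165 + 9/55 → 53/165
merge 31/165 + 31/165 → 62/165
merge 10/33 + 53/165 → 103/165
merge 62/165 + 103/165 → 1
L = 31/165 + 53/165 + 62/165 + 103/165 + 1 = 138/55 ≈ 2.509 bits/symbol.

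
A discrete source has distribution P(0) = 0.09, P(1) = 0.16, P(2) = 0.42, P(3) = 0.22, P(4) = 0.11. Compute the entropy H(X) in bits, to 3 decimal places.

H = −Σ pᵢ log₂ pᵢ.
−0.09·log₂(0.09) = 0.3127
−0.16·log₂(0.16) = 0.4230
−0.42·log₂(0.42) = 0.5256
−0.22·log₂(0.22) = 0.4806
−0.11·log₂(0.11) = 0.3503
Sum ≈ 2.0922 → 2.092 bits.

2.092 bits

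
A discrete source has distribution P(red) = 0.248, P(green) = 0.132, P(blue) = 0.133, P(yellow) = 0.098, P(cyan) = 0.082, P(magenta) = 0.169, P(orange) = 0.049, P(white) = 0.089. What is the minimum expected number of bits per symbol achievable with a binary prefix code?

Repeatedly combine the two least-probable nodes; the expected code length is the sum of the merged weights.
merge 49/1000 + 41/500 → 131/1000
merge 89/1000 + 49/500 → 187/1000
merge 131/1000 + 33/250 → 263/1000
merge 133/1000 + 169/1000 → 151/500
merge 187/1000 + 31/125 → 87/200
merge 263/1000 + 151/500 → 113/200
merge 87/200 + 113/200 → 1
L = 131/1000 + 187/1000 + 263/1000 + 151/500 + 87/200 + 113/200 + 1 = 2883/1000 = 2.883 bits/symbol.

2.883 bits/symbol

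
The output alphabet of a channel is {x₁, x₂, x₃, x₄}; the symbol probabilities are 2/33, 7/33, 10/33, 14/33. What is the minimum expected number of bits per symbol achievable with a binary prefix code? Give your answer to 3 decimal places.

1.848 bits/symbol

Repeatedly combine the two least-probable nodes; the expected code length is the sum of the merged weights.
merge 2/33 + 7/33 → 3/11
merge 3/11 + 10/33 → 19/33
merge 14/33 + 19/33 → 1
L = 3/11 + 19/33 + 1 = 61/33 ≈ 1.848 bits/symbol.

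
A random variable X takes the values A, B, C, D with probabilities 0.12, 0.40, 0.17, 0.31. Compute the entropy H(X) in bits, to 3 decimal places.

1.854 bits

H = −Σ pᵢ log₂ pᵢ.
−0.12·log₂(0.12) = 0.3671
−0.40·log₂(0.40) = 0.5288
−0.17·log₂(0.17) = 0.4346
−0.31·log₂(0.31) = 0.5238
Sum ≈ 1.8542 → 1.854 bits.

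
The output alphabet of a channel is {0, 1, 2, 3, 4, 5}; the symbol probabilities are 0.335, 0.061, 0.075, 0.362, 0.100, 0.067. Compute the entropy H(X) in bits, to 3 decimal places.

H = −Σ pᵢ log₂ pᵢ.
−0.335·log₂(0.335) = 0.5286
−0.061·log₂(0.061) = 0.2461
−0.075·log₂(0.075) = 0.2803
−0.362·log₂(0.362) = 0.5307
−0.100·log₂(0.100) = 0.3322
−0.067·log₂(0.067) = 0.2613
Sum ≈ 2.1791 → 2.179 bits.

2.179 bits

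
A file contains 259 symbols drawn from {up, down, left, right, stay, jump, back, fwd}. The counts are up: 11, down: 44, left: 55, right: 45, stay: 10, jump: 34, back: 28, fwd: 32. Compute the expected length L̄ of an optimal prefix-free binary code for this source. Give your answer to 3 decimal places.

2.869 bits/symbol

Probabilities are the counts divided by 259.
Repeatedly combine the two least-probable nodes; the expected code length is the sum of the merged weights.
merge 10/259 + 11/259 → 3/37
merge 3/37 + 4/37 → 7/37
merge 32/259 + 34/259 → 66/259
merge 44/259 + 45/259 → 89/259
merge 7/37 + 55/259 → 104/259
merge 66/259 + 89/259 → 155/259
merge 104/259 + 155/259 → 1
L = 3/37 + 7/37 + 66/259 + 89/259 + 104/259 + 155/259 + 1 = 743/259 ≈ 2.869 bits/symbol.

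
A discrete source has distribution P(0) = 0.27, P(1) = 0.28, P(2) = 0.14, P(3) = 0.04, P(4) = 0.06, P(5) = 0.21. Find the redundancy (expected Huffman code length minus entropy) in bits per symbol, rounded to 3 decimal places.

Entropy H = −Σ p log₂ p ≈ 2.3235 bits.
Huffman merges: 1/25+3/50→1/10; 1/10+7/50→6/25; 21/100+6/25→9/20; 27/100+7/25→11/20; 9/20+11/20→1. L = 117/50 ≈ 2.3400.
L − H = 2.3400 − 2.3235 = 0.017 bits.

0.017 bits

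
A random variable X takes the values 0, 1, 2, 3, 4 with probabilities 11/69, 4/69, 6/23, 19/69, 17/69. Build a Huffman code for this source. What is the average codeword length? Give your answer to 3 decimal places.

Repeatedly combine the two least-probable nodes; the expected code length is the sum of the merged weights.
merge 4/69 + 11/69 → 5/23
merge 5/23 + 17/69 → 32/69
merge 6/23 + 19/69 → 37/69
merge 32/69 + 37/69 → 1
L = 5/23 + 32/69 + 37/69 + 1 = 51/23 ≈ 2.217 bits/symbol.

2.217 bits/symbol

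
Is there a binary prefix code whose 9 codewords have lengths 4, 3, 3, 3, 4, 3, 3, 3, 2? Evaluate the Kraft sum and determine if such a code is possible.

1.125; no

With common denominator 2^4 = 16: Σ 2^(−ℓᵢ) = 1/16 + 2/16 + 2/16 + 2/16 + 1/16 + 2/16 + 2/16 + 2/16 + 4/16 = 18/16 = 1.125.
Kraft's inequality requires Σ ≤ 1; here Σ = 1.125 > 1, so no such prefix code exists.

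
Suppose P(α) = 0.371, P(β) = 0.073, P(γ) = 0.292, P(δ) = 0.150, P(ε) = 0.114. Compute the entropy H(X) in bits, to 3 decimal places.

H = −Σ pᵢ log₂ pᵢ.
−0.371·log₂(0.371) = 0.5307
−0.073·log₂(0.073) = 0.2756
−0.292·log₂(0.292) = 0.5186
−0.150·log₂(0.150) = 0.4105
−0.114·log₂(0.114) = 0.3571
Sum ≈ 2.0926 → 2.093 bits.

2.093 bits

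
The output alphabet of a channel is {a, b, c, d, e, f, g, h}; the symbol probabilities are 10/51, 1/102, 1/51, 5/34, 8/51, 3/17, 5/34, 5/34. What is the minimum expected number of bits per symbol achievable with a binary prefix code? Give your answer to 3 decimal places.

Repeatedly combine the two least-probable nodes; the expected code length is the sum of the merged weights.
merge 1/102 + 1/51 → 1/34
merge 1/34 + 5/34 → 3/17
merge 5/34 + 5/34 → 5/17
merge 8/51 + 3/17 → 1/3
merge 3/17 + 10/51 → 19/51
merge 5/17 + 1/3 → 32/51
merge 19/51 + 32/51 → 1
L = 1/34 + 3/17 + 5/17 + 1/3 + 19/51 + 32/51 + 1 = 17/6 ≈ 2.833 bits/symbol.

2.833 bits/symbol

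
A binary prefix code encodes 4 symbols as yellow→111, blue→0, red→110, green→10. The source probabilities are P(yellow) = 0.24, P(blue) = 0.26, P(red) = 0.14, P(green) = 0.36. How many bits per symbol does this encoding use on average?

L̄ = Σ pᵢ·ℓᵢ = 0.24·3 + 0.26·1 + 0.14·3 + 0.36·2 = 2.12 bits/symbol.

2.12 bits/symbol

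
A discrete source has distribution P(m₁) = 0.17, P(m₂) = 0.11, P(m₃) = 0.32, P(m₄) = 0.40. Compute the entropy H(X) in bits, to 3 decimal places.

1.840 bits

H = −Σ pᵢ log₂ pᵢ.
−0.17·log₂(0.17) = 0.4346
−0.11·log₂(0.11) = 0.3503
−0.32·log₂(0.32) = 0.5260
−0.40·log₂(0.40) = 0.5288
Sum ≈ 1.8397 → 1.840 bits.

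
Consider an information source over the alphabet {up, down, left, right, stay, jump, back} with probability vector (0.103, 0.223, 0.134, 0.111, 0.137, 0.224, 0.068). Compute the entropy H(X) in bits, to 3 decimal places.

H = −Σ pᵢ log₂ pᵢ.
−0.103·log₂(0.103) = 0.3378
−0.223·log₂(0.223) = 0.4828
−0.134·log₂(0.134) = 0.3886
−0.111·log₂(0.111) = 0.3520
−0.137·log₂(0.137) = 0.3929
−0.224·log₂(0.224) = 0.4835
−0.068·log₂(0.068) = 0.2637
Sum ≈ 2.7012 → 2.701 bits.

2.701 bits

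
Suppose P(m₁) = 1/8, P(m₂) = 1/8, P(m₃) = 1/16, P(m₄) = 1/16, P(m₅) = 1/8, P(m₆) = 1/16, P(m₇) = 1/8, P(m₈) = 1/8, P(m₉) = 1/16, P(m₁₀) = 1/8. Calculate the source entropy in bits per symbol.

Each probability is a power of 1/2, so log₂(1/p) is an integer.
H = Σ p·log₂(1/p) = 1/8·3 + 1/8·3 + 1/16·4 + 1/16·4 + 1/8·3 + 1/16·4 + 1/8·3 + 1/8·3 + 1/16·4 + 1/8·3 = 3.25 bits.

3.25 bits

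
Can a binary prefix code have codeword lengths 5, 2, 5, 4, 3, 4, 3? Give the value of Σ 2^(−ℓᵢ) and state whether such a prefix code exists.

With common denominator 2^5 = 32: Σ 2^(−ℓᵢ) = 1/32 + 8/32 + 1/32 + 2/32 + 4/32 + 2/32 + 4/32 = 22/32 = 0.6875.
Kraft's inequality requires Σ ≤ 1; here Σ = 0.6875 ≤ 1, so such a prefix code exists.

0.6875; yes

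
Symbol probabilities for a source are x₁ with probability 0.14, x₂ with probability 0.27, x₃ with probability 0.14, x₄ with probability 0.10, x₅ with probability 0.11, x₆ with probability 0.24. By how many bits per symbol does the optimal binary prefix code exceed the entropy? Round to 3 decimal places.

Entropy H = −Σ p log₂ p ≈ 2.4809 bits.
Huffman merges: 1/10+11/100→21/100; 7/50+7/50→7/25; 21/100+6/25→9/20; 27/100+7/25→11/20; 9/20+11/20→1. L = 249/100 ≈ 2.4900.
L − H = 2.4900 − 2.4809 = 0.009 bits.

0.009 bits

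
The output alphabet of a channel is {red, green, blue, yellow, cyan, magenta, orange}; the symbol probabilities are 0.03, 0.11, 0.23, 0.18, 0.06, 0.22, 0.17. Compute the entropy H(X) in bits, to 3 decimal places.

2.594 bits

H = −Σ pᵢ log₂ pᵢ.
−0.03·log₂(0.03) = 0.1518
−0.11·log₂(0.11) = 0.3503
−0.23·log₂(0.23) = 0.4877
−0.18·log₂(0.18) = 0.4453
−0.06·log₂(0.06) = 0.2435
−0.22·log₂(0.22) = 0.4806
−0.17·log₂(0.17) = 0.4346
Sum ≈ 2.5937 → 2.594 bits.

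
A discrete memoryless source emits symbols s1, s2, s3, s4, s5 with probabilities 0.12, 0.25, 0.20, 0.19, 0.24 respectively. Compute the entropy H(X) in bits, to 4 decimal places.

2.2808 bits

H = −Σ pᵢ log₂ pᵢ.
−0.12·log₂(0.12) = 0.3671
−0.25·log₂(0.25) = 0.5000
−0.20·log₂(0.20) = 0.4644
−0.19·log₂(0.19) = 0.4552
−0.24·log₂(0.24) = 0.4941
Sum ≈ 2.2808 → 2.2808 bits.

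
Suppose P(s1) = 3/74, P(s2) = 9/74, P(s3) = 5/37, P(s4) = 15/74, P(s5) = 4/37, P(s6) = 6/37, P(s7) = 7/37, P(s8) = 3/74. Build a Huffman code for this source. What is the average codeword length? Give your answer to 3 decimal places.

2.878 bits/symbol

Repeatedly combine the two least-probable nodes; the expected code length is the sum of the merged weights.
merge 3/74 + 3/74 → 3/37
merge 3/37 + 4/37 → 7/37
merge 9/74 + 5/37 → 19/74
merge 6/37 + 7/37 → 13/37
merge 7/37 + 15/74 → 29/74
merge 19/74 + 13/37 → 45/74
merge 29/74 + 45/74 → 1
L = 3/37 + 7/37 + 19/74 + 13/37 + 29/74 + 45/74 + 1 = 213/74 ≈ 2.878 bits/symbol.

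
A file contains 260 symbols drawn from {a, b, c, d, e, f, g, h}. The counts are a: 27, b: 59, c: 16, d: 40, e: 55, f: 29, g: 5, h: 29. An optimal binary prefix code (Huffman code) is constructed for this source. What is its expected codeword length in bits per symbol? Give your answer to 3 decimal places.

2.827 bits/symbol

Probabilities are the counts divided by 260.
Repeatedly combine the two least-probable nodes; the expected code length is the sum of the merged weights.
merge 1/52 + 4/65 → 21/260
merge 21/260 + 27/260 → 12/65
merge 29/260 + 29/260 → 29/130
merge 2/13 + 12/65 → 22/65
merge 11/52 + 29/130 → 113/260
merge 59/260 + 22/65 → 147/260
merge 113/260 + 147/260 → 1
L = 21/260 + 12/65 + 29/130 + 22/65 + 113/260 + 147/260 + 1 = 147/52 ≈ 2.827 bits/symbol.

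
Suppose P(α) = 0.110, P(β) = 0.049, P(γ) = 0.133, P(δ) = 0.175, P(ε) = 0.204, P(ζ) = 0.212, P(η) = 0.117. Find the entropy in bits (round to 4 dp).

H = −Σ pᵢ log₂ pᵢ.
−0.110·log₂(0.110) = 0.3503
−0.049·log₂(0.049) = 0.2132
−0.133·log₂(0.133) = 0.3871
−0.175·log₂(0.175) = 0.4401
−0.204·log₂(0.204) = 0.4678
−0.212·log₂(0.212) = 0.4744
−0.117·log₂(0.117) = 0.3622
Sum ≈ 2.6951 → 2.6951 bits.

2.6951 bits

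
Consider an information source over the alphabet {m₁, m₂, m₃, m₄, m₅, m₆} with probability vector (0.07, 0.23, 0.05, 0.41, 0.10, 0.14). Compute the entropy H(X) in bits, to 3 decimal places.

H = −Σ pᵢ log₂ pᵢ.
−0.07·log₂(0.07) = 0.2686
−0.23·log₂(0.23) = 0.4877
−0.05·log₂(0.05) = 0.2161
−0.41·log₂(0.41) = 0.5274
−0.10·log₂(0.10) = 0.3322
−0.14·log₂(0.14) = 0.3971
Sum ≈ 2.2290 → 2.229 bits.

2.229 bits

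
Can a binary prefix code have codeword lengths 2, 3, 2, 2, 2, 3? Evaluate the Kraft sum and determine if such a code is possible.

1.25; no

With common denominator 2^3 = 8: Σ 2^(−ℓᵢ) = 2/8 + 1/8 + 2/8 + 2/8 + 2/8 + 1/8 = 10/8 = 1.25.
Kraft's inequality requires Σ ≤ 1; here Σ = 1.25 > 1, so no such prefix code exists.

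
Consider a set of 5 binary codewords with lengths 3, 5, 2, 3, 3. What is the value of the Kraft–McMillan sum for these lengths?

0.65625

With common denominator 2^5 = 32: Σ 2^(−ℓᵢ) = 4/32 + 1/32 + 8/32 + 4/32 + 4/32 = 21/32 = 0.65625.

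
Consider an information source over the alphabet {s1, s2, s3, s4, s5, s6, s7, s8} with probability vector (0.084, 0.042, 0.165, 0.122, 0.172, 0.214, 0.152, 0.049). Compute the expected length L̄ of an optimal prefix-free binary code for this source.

Repeatedly combine the two least-probable nodes; the expected code length is the sum of the merged weights.
merge 21/500 + 49/1000 → 91/1000
merge 21/250 + 91/1000 → 7/40
merge 61/500 + 19/125 → 137/500
merge 33/200 + 43/250 → 337/1000
merge 7/40 + 107/500 → 389/1000
merge 137/500 + 337/1000 → 611/1000
merge 389/1000 + 611/1000 → 1
L = 91/1000 + 7/40 + 137/500 + 337/1000 + 389/1000 + 611/1000 + 1 = 2877/1000 = 2.877 bits/symbol.

2.877 bits/symbol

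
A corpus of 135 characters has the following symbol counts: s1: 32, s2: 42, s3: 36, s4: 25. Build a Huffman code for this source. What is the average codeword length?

Probabilities are the counts divided by 135.
Repeatedly combine the two least-probable nodes; the expected code length is the sum of the merged weights.
merge 5/27 + 32/135 → 19/45
merge 4/15 + 14/45 → 26/45
merge 19/45 + 26/45 → 1
L = 19/45 + 26/45 + 1 = 2 bits/symbol.

2 bits/symbol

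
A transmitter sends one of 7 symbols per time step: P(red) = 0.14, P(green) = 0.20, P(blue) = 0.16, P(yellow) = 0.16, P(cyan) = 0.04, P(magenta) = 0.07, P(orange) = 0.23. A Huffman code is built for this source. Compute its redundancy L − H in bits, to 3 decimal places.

0.030 bits

Entropy H = −Σ p log₂ p ≈ 2.6495 bits.
Huffman merges: 1/25+7/100→11/100; 11/100+7/50→1/4; 4/25+4/25→8/25; 1/5+23/100→43/100; 1/4+8/25→57/100; 43/100+57/100→1. L = 67/25 ≈ 2.6800.
L − H = 2.6800 − 2.6495 = 0.030 bits.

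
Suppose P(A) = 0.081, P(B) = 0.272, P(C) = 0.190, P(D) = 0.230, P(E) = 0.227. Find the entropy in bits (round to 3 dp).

H = −Σ pᵢ log₂ pᵢ.
−0.081·log₂(0.081) = 0.2937
−0.272·log₂(0.272) = 0.5109
−0.190·log₂(0.190) = 0.4552
−0.230·log₂(0.230) = 0.4877
−0.227·log₂(0.227) = 0.4856
Sum ≈ 2.2331 → 2.233 bits.

2.233 bits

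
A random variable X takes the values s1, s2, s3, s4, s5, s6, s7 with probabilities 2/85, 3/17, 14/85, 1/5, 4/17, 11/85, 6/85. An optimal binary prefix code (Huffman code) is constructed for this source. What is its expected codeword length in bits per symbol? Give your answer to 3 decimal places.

2.659 bits/symbol

Repeatedly combine the two least-probable nodes; the expected code length is the sum of the merged weights.
merge 2/85 + 6/85 → 8/85
merge 8/85 + 11/85 → 19/85
merge 14/85 + 3/17 → 29/85
merge 1/5 + 19/85 → 36/85
merge 4/17 + 29/85 → 49/85
merge 36/85 + 49/85 → 1
L = 8/85 + 19/85 + 29/85 + 36/85 + 49/85 + 1 = 226/85 ≈ 2.659 bits/symbol.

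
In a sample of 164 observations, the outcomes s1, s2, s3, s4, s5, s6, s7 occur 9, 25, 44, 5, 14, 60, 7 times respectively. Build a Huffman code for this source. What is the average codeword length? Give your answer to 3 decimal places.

Probabilities are the counts divided by 164.
Repeatedly combine the two least-probable nodes; the expected code length is the sum of the merged weights.
merge 5/164 + 7/164 → 3/41
merge 9/164 + 3/41 → 21/164
merge 7/82 + 21/164 → 35/164
merge 25/164 + 35/164 → 15/41
merge 11/41 + 15/41 → 26/41
merge 15/41 + 26/41 → 1
L = 3/41 + 21/164 + 35/164 + 15/41 + 26/41 + 1 = 99/41 ≈ 2.415 bits/symbol.

2.415 bits/symbol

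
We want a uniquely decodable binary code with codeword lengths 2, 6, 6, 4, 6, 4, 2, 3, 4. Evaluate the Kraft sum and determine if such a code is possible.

With common denominator 2^6 = 64: Σ 2^(−ℓᵢ) = 16/64 + 1/64 + 1/64 + 4/64 + 1/64 + 4/64 + 16/64 + 8/64 + 4/64 = 55/64 = 0.859375.
Kraft's inequality requires Σ ≤ 1; here Σ = 0.859375 ≤ 1, so such a prefix code exists.

0.859375; yes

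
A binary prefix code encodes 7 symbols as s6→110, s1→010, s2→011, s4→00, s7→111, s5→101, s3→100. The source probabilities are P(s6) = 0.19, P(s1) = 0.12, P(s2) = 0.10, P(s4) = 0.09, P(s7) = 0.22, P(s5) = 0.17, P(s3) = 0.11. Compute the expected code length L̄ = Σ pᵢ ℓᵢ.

2.91 bits/symbol

L̄ = Σ pᵢ·ℓᵢ = 0.19·3 + 0.12·3 + 0.10·3 + 0.09·2 + 0.22·3 + 0.17·3 + 0.11·3 = 2.91 bits/symbol.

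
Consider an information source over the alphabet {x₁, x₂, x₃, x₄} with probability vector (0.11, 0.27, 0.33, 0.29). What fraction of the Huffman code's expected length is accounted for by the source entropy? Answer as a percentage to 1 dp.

Entropy H = −Σ p log₂ p ≈ 1.9060 bits.
Huffman merges: 11/100+27/100→19/50; 29/100+33/100→31/50; 19/50+31/50→1. L = 2 ≈ 2.0000.
Efficiency = H/L = 1.9060/2.0000 = 95.3%.

95.3%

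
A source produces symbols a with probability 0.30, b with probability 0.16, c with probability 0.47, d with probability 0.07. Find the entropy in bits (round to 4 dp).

1.7246 bits

H = −Σ pᵢ log₂ pᵢ.
−0.30·log₂(0.30) = 0.5211
−0.16·log₂(0.16) = 0.4230
−0.47·log₂(0.47) = 0.5120
−0.07·log₂(0.07) = 0.2686
Sum ≈ 1.7246 → 1.7246 bits.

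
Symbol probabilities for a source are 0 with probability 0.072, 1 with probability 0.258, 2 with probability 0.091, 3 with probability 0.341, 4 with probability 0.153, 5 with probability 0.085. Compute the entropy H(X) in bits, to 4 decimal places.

H = −Σ pᵢ log₂ pᵢ.
−0.072·log₂(0.072) = 0.2733
−0.258·log₂(0.258) = 0.5043
−0.091·log₂(0.091) = 0.3147
−0.341·log₂(0.341) = 0.5293
−0.153·log₂(0.153) = 0.4144
−0.085·log₂(0.085) = 0.3023
Sum ≈ 2.3382 → 2.3382 bits.

2.3382 bits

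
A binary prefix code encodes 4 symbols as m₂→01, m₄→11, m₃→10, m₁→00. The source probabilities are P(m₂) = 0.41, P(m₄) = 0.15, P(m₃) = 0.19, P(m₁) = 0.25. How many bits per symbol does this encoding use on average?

L̄ = Σ pᵢ·ℓᵢ = 0.41·2 + 0.15·2 + 0.19·2 + 0.25·2 = 2 bits/symbol.

2 bits/symbol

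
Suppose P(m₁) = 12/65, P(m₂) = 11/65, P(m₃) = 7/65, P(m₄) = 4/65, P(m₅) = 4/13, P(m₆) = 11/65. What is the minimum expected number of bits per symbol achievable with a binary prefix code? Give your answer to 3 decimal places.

Repeatedly combine the two least-probable nodes; the expected code length is the sum of the merged weights.
merge 4/65 + 7/65 → 11/65
merge 11/65 + 11/65 → 22/65
merge 11/65 + 12/65 → 23/65
merge 4/13 + 22/65 → 42/65
merge 23/65 + 42/65 → 1
L = 11/65 + 22/65 + 23/65 + 42/65 + 1 = 163/65 ≈ 2.508 bits/symbol.

2.508 bits/symbol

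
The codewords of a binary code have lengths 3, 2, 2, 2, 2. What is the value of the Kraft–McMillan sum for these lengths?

1.125

With common denominator 2^3 = 8: Σ 2^(−ℓᵢ) = 1/8 + 2/8 + 2/8 + 2/8 + 2/8 = 9/8 = 1.125.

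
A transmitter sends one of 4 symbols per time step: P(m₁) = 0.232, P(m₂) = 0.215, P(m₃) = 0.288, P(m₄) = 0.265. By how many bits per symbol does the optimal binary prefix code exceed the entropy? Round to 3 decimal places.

0.009 bits

Entropy H = −Σ p log₂ p ≈ 1.9907 bits.
Huffman merges: 43/200+29/125→447/1000; 53/200+36/125→553/1000; 447/1000+553/1000→1. L = 2 ≈ 2.0000.
L − H = 2.0000 − 1.9907 = 0.009 bits.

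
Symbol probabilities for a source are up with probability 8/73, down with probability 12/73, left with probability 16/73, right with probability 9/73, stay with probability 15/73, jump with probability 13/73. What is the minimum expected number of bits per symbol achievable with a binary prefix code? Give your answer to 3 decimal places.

2.575 bits/symbol

Repeatedly combine the two least-probable nodes; the expected code length is the sum of the merged weights.
merge 8/73 + 9/73 → 17/73
merge 12/73 + 13/73 → 25/73
merge 15/73 + 16/73 → 31/73
merge 17/73 + 25/73 → 42/73
merge 31/73 + 42/73 → 1
L = 17/73 + 25/73 + 31/73 + 42/73 + 1 = 188/73 ≈ 2.575 bits/symbol.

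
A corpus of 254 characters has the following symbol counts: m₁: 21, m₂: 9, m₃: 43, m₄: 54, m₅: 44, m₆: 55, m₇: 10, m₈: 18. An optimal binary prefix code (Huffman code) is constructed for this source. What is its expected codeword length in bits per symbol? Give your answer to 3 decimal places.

2.791 bits/symbol

Probabilities are the counts divided by 254.
Repeatedly combine the two least-probable nodes; the expected code length is the sum of the merged weights.
merge 9/254 + 5/127 → 19/254
merge 9/127 + 19/254 → 37/254
merge 21/254 + 37/254 → 29/127
merge 43/254 + 22/127 → 87/254
merge 27/127 + 55/254 → 109/254
merge 29/127 + 87/254 → 145/254
merge 109/254 + 145/254 → 1
L = 19/254 + 37/254 + 29/127 + 87/254 + 109/254 + 145/254 + 1 = 709/254 ≈ 2.791 bits/symbol.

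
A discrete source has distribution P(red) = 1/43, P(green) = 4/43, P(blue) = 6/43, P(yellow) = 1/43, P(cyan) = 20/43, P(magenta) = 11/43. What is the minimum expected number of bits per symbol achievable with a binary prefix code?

Repeatedly combine the two least-probable nodes; the expected code length is the sum of the merged weights.
merge 1/43 + 1/43 → 2/43
merge 2/43 + 4/43 → 6/43
merge 6/43 + 6/43 → 12/43
merge 11/43 + 12/43 → 23/43
merge 20/43 + 23/43 → 1
L = 2/43 + 6/43 + 12/43 + 23/43 + 1 = 2 bits/symbol.

2 bits/symbol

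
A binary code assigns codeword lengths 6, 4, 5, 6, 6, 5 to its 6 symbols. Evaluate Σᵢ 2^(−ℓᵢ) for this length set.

0.171875

With common denominator 2^6 = 64: Σ 2^(−ℓᵢ) = 1/64 + 4/64 + 2/64 + 1/64 + 1/64 + 2/64 = 11/64 = 0.171875.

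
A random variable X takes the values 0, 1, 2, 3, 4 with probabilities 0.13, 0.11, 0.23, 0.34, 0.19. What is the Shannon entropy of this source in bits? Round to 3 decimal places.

H = −Σ pᵢ log₂ pᵢ.
−0.13·log₂(0.13) = 0.3826
−0.11·log₂(0.11) = 0.3503
−0.23·log₂(0.23) = 0.4877
−0.34·log₂(0.34) = 0.5292
−0.19·log₂(0.19) = 0.4552
Sum ≈ 2.2050 → 2.205 bits.

2.205 bits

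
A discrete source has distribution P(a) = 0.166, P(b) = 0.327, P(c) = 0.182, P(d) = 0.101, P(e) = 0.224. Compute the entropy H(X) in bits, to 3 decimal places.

2.222 bits

H = −Σ pᵢ log₂ pᵢ.
−0.166·log₂(0.166) = 0.4301
−0.327·log₂(0.327) = 0.5273
−0.182·log₂(0.182) = 0.4474
−0.101·log₂(0.101) = 0.3341
−0.224·log₂(0.224) = 0.4835
Sum ≈ 2.2223 → 2.222 bits.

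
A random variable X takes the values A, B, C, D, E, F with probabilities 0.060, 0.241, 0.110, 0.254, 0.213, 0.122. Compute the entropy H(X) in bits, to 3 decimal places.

2.436 bits

H = −Σ pᵢ log₂ pᵢ.
−0.060·log₂(0.060) = 0.2435
−0.241·log₂(0.241) = 0.4947
−0.110·log₂(0.110) = 0.3503
−0.254·log₂(0.254) = 0.5022
−0.213·log₂(0.213) = 0.4752
−0.122·log₂(0.122) = 0.3703
Sum ≈ 2.4362 → 2.436 bits.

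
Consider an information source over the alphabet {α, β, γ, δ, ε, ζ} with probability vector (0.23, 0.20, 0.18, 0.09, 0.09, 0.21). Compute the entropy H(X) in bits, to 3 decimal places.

2.495 bits

H = −Σ pᵢ log₂ pᵢ.
−0.23·log₂(0.23) = 0.4877
−0.20·log₂(0.20) = 0.4644
−0.18·log₂(0.18) = 0.4453
−0.09·log₂(0.09) = 0.3127
−0.09·log₂(0.09) = 0.3127
−0.21·log₂(0.21) = 0.4728
Sum ≈ 2.4955 → 2.495 bits.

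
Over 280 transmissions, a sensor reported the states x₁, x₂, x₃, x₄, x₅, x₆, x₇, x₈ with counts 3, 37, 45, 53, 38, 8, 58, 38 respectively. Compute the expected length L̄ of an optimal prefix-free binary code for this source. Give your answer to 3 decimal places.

2.814 bits/symbol

Probabilities are the counts divided by 280.
Repeatedly combine the two least-probable nodes; the expected code length is the sum of the merged weights.
merge 3/280 + 1/35 → 11/280
merge 11/280 + 37/280 → 6/35
merge 19/140 + 19/140 → 19/70
merge 9/56 + 6/35 → 93/280
merge 53/280 + 29/140 → 111/280
merge 19/70 + 93/280 → 169/280
merge 111/280 + 169/280 → 1
L = 11/280 + 6/35 + 19/70 + 93/280 + 111/280 + 169/280 + 1 = 197/70 ≈ 2.814 bits/symbol.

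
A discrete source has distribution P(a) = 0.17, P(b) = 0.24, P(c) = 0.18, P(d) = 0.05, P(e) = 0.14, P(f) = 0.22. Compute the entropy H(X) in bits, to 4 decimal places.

2.4678 bits

H = −Σ pᵢ log₂ pᵢ.
−0.17·log₂(0.17) = 0.4346
−0.24·log₂(0.24) = 0.4941
−0.18·log₂(0.18) = 0.4453
−0.05·log₂(0.05) = 0.2161
−0.14·log₂(0.14) = 0.3971
−0.22·log₂(0.22) = 0.4806
Sum ≈ 2.4678 → 2.4678 bits.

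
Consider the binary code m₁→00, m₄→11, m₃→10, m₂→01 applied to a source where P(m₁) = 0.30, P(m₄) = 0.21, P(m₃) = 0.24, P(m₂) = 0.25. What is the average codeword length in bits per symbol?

L̄ = Σ pᵢ·ℓᵢ = 0.30·2 + 0.21·2 + 0.24·2 + 0.25·2 = 2 bits/symbol.

2 bits/symbol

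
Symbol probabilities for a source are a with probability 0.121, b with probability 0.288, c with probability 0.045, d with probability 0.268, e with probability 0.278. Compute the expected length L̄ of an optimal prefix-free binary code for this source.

Repeatedly combine the two least-probable nodes; the expected code length is the sum of the merged weights.
merge 9/200 + 121/1000 → 83/500
merge 83/500 + 67/250 → 217/500
merge 139/500 + 36/125 → 283/500
merge 217/500 + 283/500 → 1
L = 83/500 + 217/500 + 283/500 + 1 = 1083/500 = 2.166 bits/symbol.

2.166 bits/symbol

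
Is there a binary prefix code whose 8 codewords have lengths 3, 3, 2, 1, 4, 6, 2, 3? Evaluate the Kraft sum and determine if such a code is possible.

1.453125; no

With common denominator 2^6 = 64: Σ 2^(−ℓᵢ) = 8/64 + 8/64 + 16/64 + 32/64 + 4/64 + 1/64 + 16/64 + 8/64 = 93/64 = 1.453125.
Kraft's inequality requires Σ ≤ 1; here Σ = 1.453125 > 1, so no such prefix code exists.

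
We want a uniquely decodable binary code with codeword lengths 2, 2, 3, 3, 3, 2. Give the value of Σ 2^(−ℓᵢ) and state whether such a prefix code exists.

With common denominator 2^3 = 8: Σ 2^(−ℓᵢ) = 2/8 + 2/8 + 1/8 + 1/8 + 1/8 + 2/8 = 9/8 = 1.125.
Kraft's inequality requires Σ ≤ 1; here Σ = 1.125 > 1, so no such prefix code exists.

1.125; no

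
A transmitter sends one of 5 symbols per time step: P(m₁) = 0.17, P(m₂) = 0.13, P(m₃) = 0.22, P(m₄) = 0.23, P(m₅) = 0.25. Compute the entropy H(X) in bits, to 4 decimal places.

H = −Σ pᵢ log₂ pᵢ.
−0.17·log₂(0.17) = 0.4346
−0.13·log₂(0.13) = 0.3826
−0.22·log₂(0.22) = 0.4806
−0.23·log₂(0.23) = 0.4877
−0.25·log₂(0.25) = 0.5000
Sum ≈ 2.2855 → 2.2855 bits.

2.2855 bits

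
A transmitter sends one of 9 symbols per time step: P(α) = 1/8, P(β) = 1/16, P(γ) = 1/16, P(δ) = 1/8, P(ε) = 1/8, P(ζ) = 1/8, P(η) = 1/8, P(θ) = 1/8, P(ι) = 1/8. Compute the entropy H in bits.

3.125 bits

Each probability is a power of 1/2, so log₂(1/p) is an integer.
H = Σ p·log₂(1/p) = 1/8·3 + 1/16·4 + 1/16·4 + 1/8·3 + 1/8·3 + 1/8·3 + 1/8·3 + 1/8·3 + 1/8·3 = 3.125 bits.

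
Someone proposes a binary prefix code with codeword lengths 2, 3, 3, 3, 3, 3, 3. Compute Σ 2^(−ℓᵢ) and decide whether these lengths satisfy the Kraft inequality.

1; yes

With common denominator 2^3 = 8: Σ 2^(−ℓᵢ) = 2/8 + 1/8 + 1/8 + 1/8 + 1/8 + 1/8 + 1/8 = 8/8 = 1.
Kraft's inequality requires Σ ≤ 1; here Σ = 1 ≤ 1, so such a prefix code exists.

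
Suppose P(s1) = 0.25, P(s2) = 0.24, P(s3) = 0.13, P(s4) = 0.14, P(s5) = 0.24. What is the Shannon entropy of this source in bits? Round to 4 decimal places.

H = −Σ pᵢ log₂ pᵢ.
−0.25·log₂(0.25) = 0.5000
−0.24·log₂(0.24) = 0.4941
−0.13·log₂(0.13) = 0.3826
−0.14·log₂(0.14) = 0.3971
−0.24·log₂(0.24) = 0.4941
Sum ≈ 2.2680 → 2.2680 bits.

2.2680 bits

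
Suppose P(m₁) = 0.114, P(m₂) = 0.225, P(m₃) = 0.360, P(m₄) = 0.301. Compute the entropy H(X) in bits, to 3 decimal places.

1.893 bits

H = −Σ pᵢ log₂ pᵢ.
−0.114·log₂(0.114) = 0.3571
−0.225·log₂(0.225) = 0.4842
−0.360·log₂(0.360) = 0.5306
−0.301·log₂(0.301) = 0.5214
Sum ≈ 1.8933 → 1.893 bits.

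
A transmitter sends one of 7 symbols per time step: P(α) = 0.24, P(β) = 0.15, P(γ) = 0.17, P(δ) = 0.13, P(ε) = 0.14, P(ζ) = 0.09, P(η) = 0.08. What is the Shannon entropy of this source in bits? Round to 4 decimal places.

H = −Σ pᵢ log₂ pᵢ.
−0.24·log₂(0.24) = 0.4941
−0.15·log₂(0.15) = 0.4105
−0.17·log₂(0.17) = 0.4346
−0.13·log₂(0.13) = 0.3826
−0.14·log₂(0.14) = 0.3971
−0.09·log₂(0.09) = 0.3127
−0.08·log₂(0.08) = 0.2915
Sum ≈ 2.7232 → 2.7232 bits.

2.7232 bits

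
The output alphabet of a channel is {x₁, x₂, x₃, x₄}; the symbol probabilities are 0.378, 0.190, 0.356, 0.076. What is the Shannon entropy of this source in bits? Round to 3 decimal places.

H = −Σ pᵢ log₂ pᵢ.
−0.378·log₂(0.378) = 0.5305
−0.190·log₂(0.190) = 0.4552
−0.356·log₂(0.356) = 0.5305
−0.076·log₂(0.076) = 0.2826
Sum ≈ 1.7988 → 1.799 bits.

1.799 bits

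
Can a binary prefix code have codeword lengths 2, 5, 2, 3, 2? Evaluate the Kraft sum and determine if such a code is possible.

With common denominator 2^5 = 32: Σ 2^(−ℓᵢ) = 8/32 + 1/32 + 8/32 + 4/32 + 8/32 = 29/32 = 0.90625.
Kraft's inequality requires Σ ≤ 1; here Σ = 0.90625 ≤ 1, so such a prefix code exists.

0.90625; yes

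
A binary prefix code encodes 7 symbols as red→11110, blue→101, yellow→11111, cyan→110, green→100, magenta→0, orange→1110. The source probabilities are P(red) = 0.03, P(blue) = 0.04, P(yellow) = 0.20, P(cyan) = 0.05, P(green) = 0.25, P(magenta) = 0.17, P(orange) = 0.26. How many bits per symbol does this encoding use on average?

L̄ = Σ pᵢ·ℓᵢ = 0.03·5 + 0.04·3 + 0.20·5 + 0.05·3 + 0.25·3 + 0.17·1 + 0.26·4 = 3.38 bits/symbol.

3.38 bits/symbol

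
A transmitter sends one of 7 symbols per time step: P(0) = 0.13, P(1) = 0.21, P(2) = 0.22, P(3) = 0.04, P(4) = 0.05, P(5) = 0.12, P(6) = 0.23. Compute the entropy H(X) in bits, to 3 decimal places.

2.593 bits

H = −Σ pᵢ log₂ pᵢ.
−0.13·log₂(0.13) = 0.3826
−0.21·log₂(0.21) = 0.4728
−0.22·log₂(0.22) = 0.4806
−0.04·log₂(0.04) = 0.1858
−0.05·log₂(0.05) = 0.2161
−0.12·log₂(0.12) = 0.3671
−0.23·log₂(0.23) = 0.4877
Sum ≈ 2.5926 → 2.593 bits.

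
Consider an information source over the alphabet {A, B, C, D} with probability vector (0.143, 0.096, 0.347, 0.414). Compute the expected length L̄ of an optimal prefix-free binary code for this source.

1.825 bits/symbol

Repeatedly combine the two least-probable nodes; the expected code length is the sum of the merged weights.
merge 12/125 + 143/1000 → 239/1000
merge 239/1000 + 347/1000 → 293/500
merge 207/500 + 293/500 → 1
L = 239/1000 + 293/500 + 1 = 73/40 = 1.825 bits/symbol.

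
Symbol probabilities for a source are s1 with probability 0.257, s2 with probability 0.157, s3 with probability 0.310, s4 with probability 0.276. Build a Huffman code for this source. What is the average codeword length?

Repeatedly combine the two least-probable nodes; the expected code length is the sum of the merged weights.
merge 157/1000 + 257/1000 → 207/500
merge 69/250 + 31/100 → 293/500
merge 207/500 + 293/500 → 1
L = 207/500 + 293/500 + 1 = 2 bits/symbol.

2 bits/symbol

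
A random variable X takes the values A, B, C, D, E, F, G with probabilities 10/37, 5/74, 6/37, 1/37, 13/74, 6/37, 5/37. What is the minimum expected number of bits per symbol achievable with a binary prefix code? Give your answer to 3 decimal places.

Repeatedly combine the two least-probable nodes; the expected code length is the sum of the merged weights.
merge 1/37 + 5/74 → 7/74
merge 7/74 + 5/37 → 17/74
merge 6/37 + 6/37 → 12/37
merge 13/74 + 17/74 → 15/37
merge 10/37 + 12/37 → 22/37
merge 15/37 + 22/37 → 1
L = 7/74 + 17/74 + 12/37 + 15/37 + 22/37 + 1 = 98/37 ≈ 2.649 bits/symbol.

2.649 bits/symbol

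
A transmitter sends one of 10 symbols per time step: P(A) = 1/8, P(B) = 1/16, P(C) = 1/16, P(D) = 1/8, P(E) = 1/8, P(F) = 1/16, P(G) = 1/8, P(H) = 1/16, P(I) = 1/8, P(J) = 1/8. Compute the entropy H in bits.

Each probability is a power of 1/2, so log₂(1/p) is an integer.
H = Σ p·log₂(1/p) = 1/8·3 + 1/16·4 + 1/16·4 + 1/8·3 + 1/8·3 + 1/16·4 + 1/8·3 + 1/16·4 + 1/8·3 + 1/8·3 = 3.25 bits.

3.25 bits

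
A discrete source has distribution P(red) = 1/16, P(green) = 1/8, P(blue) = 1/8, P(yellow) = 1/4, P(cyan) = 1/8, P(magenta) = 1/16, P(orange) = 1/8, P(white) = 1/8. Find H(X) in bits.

Each probability is a power of 1/2, so log₂(1/p) is an integer.
H = Σ p·log₂(1/p) = 1/16·4 + 1/8·3 + 1/8·3 + 1/4·2 + 1/8·3 + 1/16·4 + 1/8·3 + 1/8·3 = 2.875 bits.

2.875 bits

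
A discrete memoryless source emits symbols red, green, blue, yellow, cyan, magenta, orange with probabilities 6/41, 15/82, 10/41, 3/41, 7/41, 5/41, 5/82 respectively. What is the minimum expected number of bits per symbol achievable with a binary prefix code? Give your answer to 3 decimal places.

Repeatedly combine the two least-probable nodes; the expected code length is the sum of the merged weights.
merge 5/82 + 3/41 → 11/82
merge 5/41 + 11/82 → 21/82
merge 6/41 + 7/41 → 13/41
merge 15/82 + 10/41 → 35/82
merge 21/82 + 13/41 → 47/82
merge 35/82 + 47/82 → 1
L = 11/82 + 21/82 + 13/41 + 35/82 + 47/82 + 1 = 111/41 ≈ 2.707 bits/symbol.

2.707 bits/symbol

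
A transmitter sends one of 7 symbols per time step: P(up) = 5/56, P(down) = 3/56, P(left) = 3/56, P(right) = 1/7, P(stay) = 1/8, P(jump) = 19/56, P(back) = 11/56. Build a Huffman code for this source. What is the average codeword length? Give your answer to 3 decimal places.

Repeatedly combine the two least-probable nodes; the expected code length is the sum of the merged weights.
merge 3/56 + 3/56 → 3/28
merge 5/56 + 3/28 → 11/56
merge 1/8 + 1/7 → 15/56
merge 11/56 + 11/56 → 11/28
merge 15/56 + 19/56 → 17/28
merge 11/28 + 17/28 → 1
L = 3/28 + 11/56 + 15/56 + 11/28 + 17/28 + 1 = 18/7 ≈ 2.571 bits/symbol.

2.571 bits/symbol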